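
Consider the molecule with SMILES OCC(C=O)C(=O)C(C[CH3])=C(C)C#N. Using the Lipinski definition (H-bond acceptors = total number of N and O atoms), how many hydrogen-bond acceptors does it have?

N atoms: 1; O atoms: 3.
Lipinski HBA = 1 + 3 = 4.

4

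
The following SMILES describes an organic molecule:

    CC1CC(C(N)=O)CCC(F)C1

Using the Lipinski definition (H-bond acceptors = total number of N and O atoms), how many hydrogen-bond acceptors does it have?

2

N atoms: 1; O atoms: 1.
Lipinski HBA = 1 + 1 = 2.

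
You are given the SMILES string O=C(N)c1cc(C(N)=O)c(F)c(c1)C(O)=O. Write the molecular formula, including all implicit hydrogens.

C9H7FN2O4

Walk through each heavy atom and fill implicit hydrogens from standard valence (C 4, N 3, O 2, S 2, halogen 1); for lowercase aromatic atoms, an aromatic c carries 1 H when it has two neighbours and 0 H with three, and aromatic n carries 0 H:
  atom 1: O, bond orders sum to 2 (valence 2) → 0 H
  atom 2: C, bond orders sum to 4 (valence 4) → 0 H
  atom 3: N, bond orders sum to 1 (valence 3) → 2 H
  atom 4: aromatic c, 3 neighbours → 0 H
  atom 5: aromatic c, 2 neighbours → 1 H
  atom 6: aromatic c, 3 neighbours → 0 H
  atom 7: C, bond orders sum to 4 (valence 4) → 0 H
  atom 8: N, bond orders sum to 1 (valence 3) → 2 H
  atom 9: O, bond orders sum to 2 (valence 2) → 0 H
  atom 10: aromatic c, 3 neighbours → 0 H
  atom 11: F (halogen, monovalent) → 0 H
  atom 12: aromatic c, 3 neighbours → 0 H
  atom 13: aromatic c, 2 neighbours → 1 H
  atom 14: C, bond orders sum to 4 (valence 4) → 0 H
  atom 15: O, bond orders sum to 1 (valence 2) → 1 H
  atom 16: O, bond orders sum to 2 (valence 2) → 0 H
Totals → C:9, H:7, F:1, N:2, O:4.
In Hill order: C9H7FN2O4.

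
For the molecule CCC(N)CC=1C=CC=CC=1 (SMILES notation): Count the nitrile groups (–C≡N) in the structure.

0

Scan the SMILES for the nitrile motif — none present.
Groups that are present: 1 primary amine.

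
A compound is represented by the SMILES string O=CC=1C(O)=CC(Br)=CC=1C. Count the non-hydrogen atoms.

11

Every atom symbol written in the SMILES (organic subset) is one heavy atom; implicit H are not written.
Heavy atoms by element → Br:1, C:8, O:2.
Total: 11.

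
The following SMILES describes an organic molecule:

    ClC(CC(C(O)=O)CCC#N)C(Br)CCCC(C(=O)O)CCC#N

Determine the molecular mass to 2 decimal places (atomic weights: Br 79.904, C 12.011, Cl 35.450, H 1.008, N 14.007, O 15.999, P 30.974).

First, the molecular formula is C16H22BrClN2O4 (counting implicit H from valence).
  Br: 1 × 79.904 = 79.904
  C: 16 × 12.011 = 192.176
  Cl: 1 × 35.450 = 35.450
  H: 22 × 1.008 = 22.176
  N: 2 × 14.007 = 28.014
  O: 4 × 15.999 = 63.996
Sum: 1×79.904 + 16×12.011 + 1×35.450 + 22×1.008 + 2×14.007 + 4×15.999 = 421.716 → 421.72 g/mol.

421.72 g/mol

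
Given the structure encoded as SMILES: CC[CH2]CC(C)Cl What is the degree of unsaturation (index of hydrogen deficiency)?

Molecular formula: C6H13Cl.
DoU = (2C + 2 + N − H − X) / 2, where X is the halogen count and O/S are ignored.
    = (2·6 + 2 + 0 − 13 − 1) / 2 = 0 / 2 = 0.

0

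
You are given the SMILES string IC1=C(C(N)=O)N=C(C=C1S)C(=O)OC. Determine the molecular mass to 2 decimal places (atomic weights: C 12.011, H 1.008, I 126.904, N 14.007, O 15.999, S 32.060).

338.12 g/mol

First, the molecular formula is C8H7IN2O3S (counting implicit H from valence).
  C: 8 × 12.011 = 96.088
  H: 7 × 1.008 = 7.056
  I: 1 × 126.904 = 126.904
  N: 2 × 14.007 = 28.014
  O: 3 × 15.999 = 47.997
  S: 1 × 32.060 = 32.060
Sum: 8×12.011 + 7×1.008 + 1×126.904 + 2×14.007 + 3×15.999 + 1×32.060 = 338.119 → 338.12 g/mol.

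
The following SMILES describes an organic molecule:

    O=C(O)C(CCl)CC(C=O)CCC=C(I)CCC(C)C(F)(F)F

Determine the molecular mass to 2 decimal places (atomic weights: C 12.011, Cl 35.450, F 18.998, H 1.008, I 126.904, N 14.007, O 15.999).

468.68 g/mol

First, the molecular formula is C15H21ClF3IO3 (counting implicit H from valence).
  C: 15 × 12.011 = 180.165
  Cl: 1 × 35.450 = 35.450
  F: 3 × 18.998 = 56.994
  H: 21 × 1.008 = 21.168
  I: 1 × 126.904 = 126.904
  O: 3 × 15.999 = 47.997
Sum: 15×12.011 + 1×35.450 + 3×18.998 + 21×1.008 + 1×126.904 + 3×15.999 = 468.678 → 468.68 g/mol.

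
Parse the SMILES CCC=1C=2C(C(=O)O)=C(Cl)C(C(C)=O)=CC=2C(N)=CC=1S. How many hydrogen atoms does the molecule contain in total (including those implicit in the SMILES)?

Walk through each heavy atom and fill implicit hydrogens from standard valence (C 4, N 3, O 2, S 2, halogen 1):
  atom 1: C, bond orders sum to 1 (valence 4) → 3 H
  atom 2: C, bond orders sum to 2 (valence 4) → 2 H
  atom 3: C, bond orders sum to 4 (valence 4) → 0 H
  atom 4: C, bond orders sum to 4 (valence 4) → 0 H
  atom 5: C, bond orders sum to 4 (valence 4) → 0 H
  atom 6: C, bond orders sum to 4 (valence 4) → 0 H
  atom 7: O, bond orders sum to 2 (valence 2) → 0 H
  atom 8: O, bond orders sum to 1 (valence 2) → 1 H
  atom 9: C, bond orders sum to 4 (valence 4) → 0 H
  atom 10: Cl (halogen, monovalent) → 0 H
  atom 11: C, bond orders sum to 4 (valence 4) → 0 H
  atom 12: C, bond orders sum to 4 (valence 4) → 0 H
  atom 13: C, bond orders sum to 1 (valence 4) → 3 H
  atom 14: O, bond orders sum to 2 (valence 2) → 0 H
  atom 15: C, bond orders sum to 3 (valence 4) → 1 H
  atom 16: C, bond orders sum to 4 (valence 4) → 0 H
  atom 17: C, bond orders sum to 4 (valence 4) → 0 H
  atom 18: N, bond orders sum to 1 (valence 3) → 2 H
  atom 19: C, bond orders sum to 3 (valence 4) → 1 H
  atom 20: C, bond orders sum to 4 (valence 4) → 0 H
  atom 21: S, bond orders sum to 1 (valence 2) → 1 H
Total hydrogens: 14.

14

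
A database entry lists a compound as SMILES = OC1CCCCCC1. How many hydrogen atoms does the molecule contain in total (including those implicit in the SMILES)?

14

Walk through each heavy atom and fill implicit hydrogens from standard valence (C 4, N 3, O 2, S 2, halogen 1):
  atom 1: O, bond orders sum to 1 (valence 2) → 1 H
  atom 2: C, bond orders sum to 3 (valence 4) → 1 H
  atom 3: C, bond orders sum to 2 (valence 4) → 2 H
  atom 4: C, bond orders sum to 2 (valence 4) → 2 H
  atom 5: C, bond orders sum to 2 (valence 4) → 2 H
  atom 6: C, bond orders sum to 2 (valence 4) → 2 H
  atom 7: C, bond orders sum to 2 (valence 4) → 2 H
  atom 8: C, bond orders sum to 2 (valence 4) → 2 H
Total hydrogens: 14.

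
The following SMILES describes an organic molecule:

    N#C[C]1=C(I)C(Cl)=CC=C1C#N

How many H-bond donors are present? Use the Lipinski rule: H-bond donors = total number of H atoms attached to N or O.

0

Donors: find every N or O and count the H atoms it carries.
  atom 1 (N): bond orders sum to 3 → 0 H
  atom 12 (N): bond orders sum to 3 → 0 H
Lipinski HBD = 0.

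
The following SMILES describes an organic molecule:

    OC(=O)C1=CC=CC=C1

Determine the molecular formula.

Walk through each heavy atom and fill implicit hydrogens from standard valence (C 4, N 3, O 2, S 2, halogen 1):
  atom 1: O, bond orders sum to 1 (valence 2) → 1 H
  atom 2: C, bond orders sum to 4 (valence 4) → 0 H
  atom 3: O, bond orders sum to 2 (valence 2) → 0 H
  atom 4: C, bond orders sum to 4 (valence 4) → 0 H
  atom 5: C, bond orders sum to 3 (valence 4) → 1 H
  atom 6: C, bond orders sum to 3 (valence 4) → 1 H
  atom 7: C, bond orders sum to 3 (valence 4) → 1 H
  atom 8: C, bond orders sum to 3 (valence 4) → 1 H
  atom 9: C, bond orders sum to 3 (valence 4) → 1 H
Totals → C:7, H:6, O:2.
In Hill order: C7H6O2.

C7H6O2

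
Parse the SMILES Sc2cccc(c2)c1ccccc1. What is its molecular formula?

C12H10S

Walk through each heavy atom and fill implicit hydrogens from standard valence (C 4, N 3, O 2, S 2, halogen 1); for lowercase aromatic atoms, an aromatic c carries 1 H when it has two neighbours and 0 H with three, and aromatic n carries 0 H:
  atom 1: S, bond orders sum to 1 (valence 2) → 1 H
  atom 2: aromatic c, 3 neighbours → 0 H
  atom 3: aromatic c, 2 neighbours → 1 H
  atom 4: aromatic c, 2 neighbours → 1 H
  atom 5: aromatic c, 2 neighbours → 1 H
  atom 6: aromatic c, 3 neighbours → 0 H
  atom 7: aromatic c, 2 neighbours → 1 H
  atom 8: aromatic c, 3 neighbours → 0 H
  atom 9: aromatic c, 2 neighbours → 1 H
  atom 10: aromatic c, 2 neighbours → 1 H
  atom 11: aromatic c, 2 neighbours → 1 H
  atom 12: aromatic c, 2 neighbours → 1 H
  atom 13: aromatic c, 2 neighbours → 1 H
Totals → C:12, H:10, S:1.
In Hill order: C12H10S.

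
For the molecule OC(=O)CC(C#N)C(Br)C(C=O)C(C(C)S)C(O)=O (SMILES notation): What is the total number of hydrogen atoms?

14

Walk through each heavy atom and fill implicit hydrogens from standard valence (C 4, N 3, O 2, S 2, halogen 1):
  atom 1: O, bond orders sum to 1 (valence 2) → 1 H
  atom 2: C, bond orders sum to 4 (valence 4) → 0 H
  atom 3: O, bond orders sum to 2 (valence 2) → 0 H
  atom 4: C, bond orders sum to 2 (valence 4) → 2 H
  atom 5: C, bond orders sum to 3 (valence 4) → 1 H
  atom 6: C, bond orders sum to 4 (valence 4) → 0 H
  atom 7: N, bond orders sum to 3 (valence 3) → 0 H
  atom 8: C, bond orders sum to 3 (valence 4) → 1 H
  atom 9: Br (halogen, monovalent) → 0 H
  atom 10: C, bond orders sum to 3 (valence 4) → 1 H
  atom 11: C, bond orders sum to 3 (valence 4) → 1 H
  atom 12: O, bond orders sum to 2 (valence 2) → 0 H
  atom 13: C, bond orders sum to 3 (valence 4) → 1 H
  atom 14: C, bond orders sum to 3 (valence 4) → 1 H
  atom 15: C, bond orders sum to 1 (valence 4) → 3 H
  atom 16: S, bond orders sum to 1 (valence 2) → 1 H
  atom 17: C, bond orders sum to 4 (valence 4) → 0 H
  atom 18: O, bond orders sum to 1 (valence 2) → 1 H
  atom 19: O, bond orders sum to 2 (valence 2) → 0 H
Total hydrogens: 14.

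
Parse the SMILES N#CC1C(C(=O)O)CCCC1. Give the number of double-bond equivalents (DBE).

Degree of unsaturation = (number of rings) + (number of π bonds).
Ring closures in the SMILES: 1.
π bonds: 1 double bond (each 1 DoU), 1 triple bond (each 2 DoU) → 3 DoU from unsaturation.
Total DoU = 1 + 3 = 4.

4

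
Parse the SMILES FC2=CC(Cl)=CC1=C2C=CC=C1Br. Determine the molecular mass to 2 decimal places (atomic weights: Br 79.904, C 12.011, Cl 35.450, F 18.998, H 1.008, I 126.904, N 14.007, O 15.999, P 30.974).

259.50 g/mol

First, the molecular formula is C10H5BrClF (counting implicit H from valence).
  Br: 1 × 79.904 = 79.904
  C: 10 × 12.011 = 120.110
  Cl: 1 × 35.450 = 35.450
  F: 1 × 18.998 = 18.998
  H: 5 × 1.008 = 5.040
Sum: 1×79.904 + 10×12.011 + 1×35.450 + 1×18.998 + 5×1.008 = 259.502 → 259.50 g/mol.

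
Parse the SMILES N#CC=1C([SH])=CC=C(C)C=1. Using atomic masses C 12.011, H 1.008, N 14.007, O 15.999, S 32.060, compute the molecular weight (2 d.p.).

149.21 g/mol

First, the molecular formula is C8H7NS (counting implicit H from valence).
  C: 8 × 12.011 = 96.088
  H: 7 × 1.008 = 7.056
  N: 1 × 14.007 = 14.007
  S: 1 × 32.060 = 32.060
Sum: 8×12.011 + 7×1.008 + 1×14.007 + 1×32.060 = 149.211 → 149.21 g/mol.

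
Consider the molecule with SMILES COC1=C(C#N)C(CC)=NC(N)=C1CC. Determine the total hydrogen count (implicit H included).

Walk through each heavy atom and fill implicit hydrogens from standard valence (C 4, N 3, O 2, S 2, halogen 1):
  atom 1: C, bond orders sum to 1 (valence 4) → 3 H
  atom 2: O, bond orders sum to 2 (valence 2) → 0 H
  atom 3: C, bond orders sum to 4 (valence 4) → 0 H
  atom 4: C, bond orders sum to 4 (valence 4) → 0 H
  atom 5: C, bond orders sum to 4 (valence 4) → 0 H
  atom 6: N, bond orders sum to 3 (valence 3) → 0 H
  atom 7: C, bond orders sum to 4 (valence 4) → 0 H
  atom 8: C, bond orders sum to 2 (valence 4) → 2 H
  atom 9: C, bond orders sum to 1 (valence 4) → 3 H
  atom 10: N, bond orders sum to 3 (valence 3) → 0 H
  atom 11: C, bond orders sum to 4 (valence 4) → 0 H
  atom 12: N, bond orders sum to 1 (valence 3) → 2 H
  atom 13: C, bond orders sum to 4 (valence 4) → 0 H
  atom 14: C, bond orders sum to 2 (valence 4) → 2 H
  atom 15: C, bond orders sum to 1 (valence 4) → 3 H
Total hydrogens: 15.

15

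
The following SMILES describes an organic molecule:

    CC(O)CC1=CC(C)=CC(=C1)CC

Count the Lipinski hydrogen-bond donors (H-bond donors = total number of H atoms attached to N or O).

Donors: find every N or O and count the H atoms it carries.
  atom 3 (O): bond orders sum to 1 → 1 H
Lipinski HBD = 1.

1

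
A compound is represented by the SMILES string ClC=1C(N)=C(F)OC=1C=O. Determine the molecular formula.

Walk through each heavy atom and fill implicit hydrogens from standard valence (C 4, N 3, O 2, S 2, halogen 1):
  atom 1: Cl (halogen, monovalent) → 0 H
  atom 2: C, bond orders sum to 4 (valence 4) → 0 H
  atom 3: C, bond orders sum to 4 (valence 4) → 0 H
  atom 4: N, bond orders sum to 1 (valence 3) → 2 H
  atom 5: C, bond orders sum to 4 (valence 4) → 0 H
  atom 6: F (halogen, monovalent) → 0 H
  atom 7: O, bond orders sum to 2 (valence 2) → 0 H
  atom 8: C, bond orders sum to 4 (valence 4) → 0 H
  atom 9: C, bond orders sum to 3 (valence 4) → 1 H
  atom 10: O, bond orders sum to 2 (valence 2) → 0 H
Totals → C:5, H:3, Cl:1, F:1, N:1, O:2.

C5H3ClFNO2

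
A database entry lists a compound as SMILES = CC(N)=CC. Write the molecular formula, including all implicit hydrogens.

C4H9N

Walk through each heavy atom and fill implicit hydrogens from standard valence (C 4, N 3, O 2, S 2, halogen 1):
  atom 1: C, bond orders sum to 1 (valence 4) → 3 H
  atom 2: C, bond orders sum to 4 (valence 4) → 0 H
  atom 3: N, bond orders sum to 1 (valence 3) → 2 H
  atom 4: C, bond orders sum to 3 (valence 4) → 1 H
  atom 5: C, bond orders sum to 1 (valence 4) → 3 H
Totals → C:4, H:9, N:1.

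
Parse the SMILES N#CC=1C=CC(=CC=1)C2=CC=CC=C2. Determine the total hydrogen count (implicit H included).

9

Walk through each heavy atom and fill implicit hydrogens from standard valence (C 4, N 3, O 2, S 2, halogen 1):
  atom 1: N, bond orders sum to 3 (valence 3) → 0 H
  atom 2: C, bond orders sum to 4 (valence 4) → 0 H
  atom 3: C, bond orders sum to 4 (valence 4) → 0 H
  atom 4: C, bond orders sum to 3 (valence 4) → 1 H
  atom 5: C, bond orders sum to 3 (valence 4) → 1 H
  atom 6: C, bond orders sum to 4 (valence 4) → 0 H
  atom 7: C, bond orders sum to 3 (valence 4) → 1 H
  atom 8: C, bond orders sum to 3 (valence 4) → 1 H
  atom 9: C, bond orders sum to 4 (valence 4) → 0 H
  atom 10: C, bond orders sum to 3 (valence 4) → 1 H
  atom 11: C, bond orders sum to 3 (valence 4) → 1 H
  atom 12: C, bond orders sum to 3 (valence 4) → 1 H
  atom 13: C, bond orders sum to 3 (valence 4) → 1 H
  atom 14: C, bond orders sum to 3 (valence 4) → 1 H
Total hydrogens: 9.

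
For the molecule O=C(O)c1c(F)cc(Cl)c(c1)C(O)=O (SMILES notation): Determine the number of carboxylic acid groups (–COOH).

The carboxylic acid motif appears at heavy-atom positions 2, 12 in the SMILES.
Carboxylic acid count: 2.

2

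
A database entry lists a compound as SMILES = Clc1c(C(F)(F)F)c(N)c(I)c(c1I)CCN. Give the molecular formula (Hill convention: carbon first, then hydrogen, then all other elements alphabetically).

C9H8ClF3I2N2

Walk through each heavy atom and fill implicit hydrogens from standard valence (C 4, N 3, O 2, S 2, halogen 1); for lowercase aromatic atoms, an aromatic c carries 1 H when it has two neighbours and 0 H with three, and aromatic n carries 0 H:
  atom 1: Cl (halogen, monovalent) → 0 H
  atom 2: aromatic c, 3 neighbours → 0 H
  atom 3: aromatic c, 3 neighbours → 0 H
  atom 4: C, bond orders sum to 4 (valence 4) → 0 H
  atom 5: F (halogen, monovalent) → 0 H
  atom 6: F (halogen, monovalent) → 0 H
  atom 7: F (halogen, monovalent) → 0 H
  atom 8: aromatic c, 3 neighbours → 0 H
  atom 9: N, bond orders sum to 1 (valence 3) → 2 H
  atom 10: aromatic c, 3 neighbours → 0 H
  atom 11: I (halogen, monovalent) → 0 H
  atom 12: aromatic c, 3 neighbours → 0 H
  atom 13: aromatic c, 3 neighbours → 0 H
  atom 14: I (halogen, monovalent) → 0 H
  atom 15: C, bond orders sum to 2 (valence 4) → 2 H
  atom 16: C, bond orders sum to 2 (valence 4) → 2 H
  atom 17: N, bond orders sum to 1 (valence 3) → 2 H
Totals → C:9, H:8, Cl:1, F:3, I:2, N:2.
In Hill order: C9H8ClF3I2N2.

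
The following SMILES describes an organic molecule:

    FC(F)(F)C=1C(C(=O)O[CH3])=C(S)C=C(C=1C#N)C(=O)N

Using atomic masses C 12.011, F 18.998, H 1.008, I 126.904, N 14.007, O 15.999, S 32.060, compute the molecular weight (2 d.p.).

304.24 g/mol

First, the molecular formula is C11H7F3N2O3S (counting implicit H from valence).
  C: 11 × 12.011 = 132.121
  F: 3 × 18.998 = 56.994
  H: 7 × 1.008 = 7.056
  N: 2 × 14.007 = 28.014
  O: 3 × 15.999 = 47.997
  S: 1 × 32.060 = 32.060
Sum: 11×12.011 + 3×18.998 + 7×1.008 + 2×14.007 + 3×15.999 + 1×32.060 = 304.242 → 304.24 g/mol.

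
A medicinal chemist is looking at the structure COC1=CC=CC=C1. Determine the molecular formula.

Walk through each heavy atom and fill implicit hydrogens from standard valence (C 4, N 3, O 2, S 2, halogen 1):
  atom 1: C, bond orders sum to 1 (valence 4) → 3 H
  atom 2: O, bond orders sum to 2 (valence 2) → 0 H
  atom 3: C, bond orders sum to 4 (valence 4) → 0 H
  atom 4: C, bond orders sum to 3 (valence 4) → 1 H
  atom 5: C, bond orders sum to 3 (valence 4) → 1 H
  atom 6: C, bond orders sum to 3 (valence 4) → 1 H
  atom 7: C, bond orders sum to 3 (valence 4) → 1 H
  atom 8: C, bond orders sum to 3 (valence 4) → 1 H
Totals → C:7, H:8, O:1.

C7H8O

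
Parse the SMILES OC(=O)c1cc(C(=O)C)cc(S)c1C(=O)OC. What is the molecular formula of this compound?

C11H10O5S

Walk through each heavy atom and fill implicit hydrogens from standard valence (C 4, N 3, O 2, S 2, halogen 1); for lowercase aromatic atoms, an aromatic c carries 1 H when it has two neighbours and 0 H with three, and aromatic n carries 0 H:
  atom 1: O, bond orders sum to 1 (valence 2) → 1 H
  atom 2: C, bond orders sum to 4 (valence 4) → 0 H
  atom 3: O, bond orders sum to 2 (valence 2) → 0 H
  atom 4: aromatic c, 3 neighbours → 0 H
  atom 5: aromatic c, 2 neighbours → 1 H
  atom 6: aromatic c, 3 neighbours → 0 H
  atom 7: C, bond orders sum to 4 (valence 4) → 0 H
  atom 8: O, bond orders sum to 2 (valence 2) → 0 H
  atom 9: C, bond orders sum to 1 (valence 4) → 3 H
  atom 10: aromatic c, 2 neighbours → 1 H
  atom 11: aromatic c, 3 neighbours → 0 H
  atom 12: S, bond orders sum to 1 (valence 2) → 1 H
  atom 13: aromatic c, 3 neighbours → 0 H
  atom 14: C, bond orders sum to 4 (valence 4) → 0 H
  atom 15: O, bond orders sum to 2 (valence 2) → 0 H
  atom 16: O, bond orders sum to 2 (valence 2) → 0 H
  atom 17: C, bond orders sum to 1 (valence 4) → 3 H
Totals → C:11, H:10, O:5, S:1.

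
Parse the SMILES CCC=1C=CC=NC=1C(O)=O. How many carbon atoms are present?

Count every carbon token in the SMILES (each C, including those in ring-closure positions and inside branches).
Carbon count: 8.

8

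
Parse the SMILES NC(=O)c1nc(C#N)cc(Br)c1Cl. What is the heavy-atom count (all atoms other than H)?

Every atom symbol written in the SMILES (organic subset) is one heavy atom; implicit H are not written.
Heavy atoms by element → Br:1, C:7, Cl:1, N:3, O:1.
Total: 13.

13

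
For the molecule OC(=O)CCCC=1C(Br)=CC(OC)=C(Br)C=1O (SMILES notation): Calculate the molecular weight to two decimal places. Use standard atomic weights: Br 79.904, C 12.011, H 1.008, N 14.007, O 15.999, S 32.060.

First, the molecular formula is C11H12Br2O4 (counting implicit H from valence).
  Br: 2 × 79.904 = 159.808
  C: 11 × 12.011 = 132.121
  H: 12 × 1.008 = 12.096
  O: 4 × 15.999 = 63.996
Sum: 2×79.904 + 11×12.011 + 12×1.008 + 4×15.999 = 368.021 → 368.02 g/mol.

368.02 g/mol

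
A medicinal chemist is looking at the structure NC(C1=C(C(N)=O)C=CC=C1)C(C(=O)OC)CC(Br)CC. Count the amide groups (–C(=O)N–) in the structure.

1

The amide motif appears at heavy-atom position 5 in the SMILES.
Other groups present: 1 ester, 1 primary amine.
Amide count: 1.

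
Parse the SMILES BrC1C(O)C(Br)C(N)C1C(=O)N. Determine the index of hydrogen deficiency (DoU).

2

Molecular formula: C6H10Br2N2O2.
DoU = (2C + 2 + N − H − X) / 2, where X is the halogen count and O/S are ignored.
    = (2·6 + 2 + 2 − 10 − 2) / 2 = 4 / 2 = 2.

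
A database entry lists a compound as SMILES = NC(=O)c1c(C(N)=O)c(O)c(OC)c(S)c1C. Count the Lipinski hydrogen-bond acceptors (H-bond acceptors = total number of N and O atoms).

N atoms: 2; O atoms: 4.
Lipinski HBA = 2 + 4 = 6.

6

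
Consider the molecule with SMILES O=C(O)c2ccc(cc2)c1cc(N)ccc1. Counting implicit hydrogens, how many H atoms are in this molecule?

11

Walk through each heavy atom and fill implicit hydrogens from standard valence (C 4, N 3, O 2, S 2, halogen 1); for lowercase aromatic atoms, an aromatic c carries 1 H when it has two neighbours and 0 H with three, and aromatic n carries 0 H:
  atom 1: O, bond orders sum to 2 (valence 2) → 0 H
  atom 2: C, bond orders sum to 4 (valence 4) → 0 H
  atom 3: O, bond orders sum to 1 (valence 2) → 1 H
  atom 4: aromatic c, 3 neighbours → 0 H
  atom 5: aromatic c, 2 neighbours → 1 H
  atom 6: aromatic c, 2 neighbours → 1 H
  atom 7: aromatic c, 3 neighbours → 0 H
  atom 8: aromatic c, 2 neighbours → 1 H
  atom 9: aromatic c, 2 neighbours → 1 H
  atom 10: aromatic c, 3 neighbours → 0 H
  atom 11: aromatic c, 2 neighbours → 1 H
  atom 12: aromatic c, 3 neighbours → 0 H
  atom 13: N, bond orders sum to 1 (valence 3) → 2 H
  atom 14: aromatic c, 2 neighbours → 1 H
  atom 15: aromatic c, 2 neighbours → 1 H
  atom 16: aromatic c, 2 neighbours → 1 H
Total hydrogens: 11.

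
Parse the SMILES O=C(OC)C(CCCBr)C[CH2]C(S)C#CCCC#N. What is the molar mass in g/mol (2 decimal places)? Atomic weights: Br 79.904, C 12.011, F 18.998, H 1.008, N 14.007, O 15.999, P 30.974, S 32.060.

346.28 g/mol

First, the molecular formula is C14H20BrNO2S (counting implicit H from valence).
  Br: 1 × 79.904 = 79.904
  C: 14 × 12.011 = 168.154
  H: 20 × 1.008 = 20.160
  N: 1 × 14.007 = 14.007
  O: 2 × 15.999 = 31.998
  S: 1 × 32.060 = 32.060
Sum: 1×79.904 + 14×12.011 + 20×1.008 + 1×14.007 + 2×15.999 + 1×32.060 = 346.283 → 346.28 g/mol.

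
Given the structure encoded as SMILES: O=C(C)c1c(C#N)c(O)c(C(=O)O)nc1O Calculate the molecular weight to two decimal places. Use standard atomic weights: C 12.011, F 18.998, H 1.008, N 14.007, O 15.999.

First, the molecular formula is C9H6N2O5 (counting implicit H from valence).
  C: 9 × 12.011 = 108.099
  H: 6 × 1.008 = 6.048
  N: 2 × 14.007 = 28.014
  O: 5 × 15.999 = 79.995
Sum: 9×12.011 + 6×1.008 + 2×14.007 + 5×15.999 = 222.156 → 222.16 g/mol.

222.16 g/mol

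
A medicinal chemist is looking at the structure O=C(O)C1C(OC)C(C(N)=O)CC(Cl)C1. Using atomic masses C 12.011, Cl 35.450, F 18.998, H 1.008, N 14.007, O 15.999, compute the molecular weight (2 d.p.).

First, the molecular formula is C9H14ClNO4 (counting implicit H from valence).
  C: 9 × 12.011 = 108.099
  Cl: 1 × 35.450 = 35.450
  H: 14 × 1.008 = 14.112
  N: 1 × 14.007 = 14.007
  O: 4 × 15.999 = 63.996
Sum: 9×12.011 + 1×35.450 + 14×1.008 + 1×14.007 + 4×15.999 = 235.664 → 235.66 g/mol.

235.66 g/mol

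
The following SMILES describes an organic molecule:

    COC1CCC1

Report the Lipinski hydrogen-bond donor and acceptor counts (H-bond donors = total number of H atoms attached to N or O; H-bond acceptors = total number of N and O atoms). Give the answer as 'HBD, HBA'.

0, 1

Donors: find every N or O and count the H atoms it carries.
  atom 2 (O): bond orders sum to 2 → 0 H
Lipinski HBD = 0.
Acceptors: N atoms = 0, O atoms = 1 → HBA = 1.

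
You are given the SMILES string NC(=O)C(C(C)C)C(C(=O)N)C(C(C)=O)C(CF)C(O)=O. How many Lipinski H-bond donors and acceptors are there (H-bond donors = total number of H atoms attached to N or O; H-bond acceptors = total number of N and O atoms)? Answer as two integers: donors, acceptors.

Donors: find every N or O and count the H atoms it carries.
  atom 1 (N): bond orders sum to 1 → 2 H
  atom 3 (O): bond orders sum to 2 → 0 H
  atom 10 (O): bond orders sum to 2 → 0 H
  atom 11 (N): bond orders sum to 1 → 2 H
  atom 15 (O): bond orders sum to 2 → 0 H
  atom 20 (O): bond orders sum to 1 → 1 H
  atom 21 (O): bond orders sum to 2 → 0 H
Lipinski HBD = 5.
Acceptors: N atoms = 2, O atoms = 5 → HBA = 7.

5, 7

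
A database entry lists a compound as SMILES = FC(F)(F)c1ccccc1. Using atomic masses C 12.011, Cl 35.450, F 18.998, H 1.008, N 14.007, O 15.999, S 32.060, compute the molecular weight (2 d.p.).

First, the molecular formula is C7H5F3 (counting implicit H from valence).
  C: 7 × 12.011 = 84.077
  F: 3 × 18.998 = 56.994
  H: 5 × 1.008 = 5.040
Sum: 7×12.011 + 3×18.998 + 5×1.008 = 146.111 → 146.11 g/mol.

146.11 g/mol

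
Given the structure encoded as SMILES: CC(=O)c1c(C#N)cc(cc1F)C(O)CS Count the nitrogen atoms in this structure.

1

Scan the SMILES for N atoms (remember two-letter symbols like Cl and Br are single atoms).
Nitrogen count: 1.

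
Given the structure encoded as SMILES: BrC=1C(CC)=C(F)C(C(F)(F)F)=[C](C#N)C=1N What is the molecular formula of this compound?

Walk through each heavy atom and fill implicit hydrogens from standard valence (C 4, N 3, O 2, S 2, halogen 1):
  atom 1: Br (halogen, monovalent) → 0 H
  atom 2: C, bond orders sum to 4 (valence 4) → 0 H
  atom 3: C, bond orders sum to 4 (valence 4) → 0 H
  atom 4: C, bond orders sum to 2 (valence 4) → 2 H
  atom 5: C, bond orders sum to 1 (valence 4) → 3 H
  atom 6: C, bond orders sum to 4 (valence 4) → 0 H
  atom 7: F (halogen, monovalent) → 0 H
  atom 8: C, bond orders sum to 4 (valence 4) → 0 H
  atom 9: C, bond orders sum to 4 (valence 4) → 0 H
  atom 10: F (halogen, monovalent) → 0 H
  atom 11: F (halogen, monovalent) → 0 H
  atom 12: F (halogen, monovalent) → 0 H
  atom 13: C with explicit H count 0
  atom 14: C, bond orders sum to 4 (valence 4) → 0 H
  atom 15: N, bond orders sum to 3 (valence 3) → 0 H
  atom 16: C, bond orders sum to 4 (valence 4) → 0 H
  atom 17: N, bond orders sum to 1 (valence 3) → 2 H
Totals → C:10, H:7, Br:1, F:4, N:2.

C10H7BrF4N2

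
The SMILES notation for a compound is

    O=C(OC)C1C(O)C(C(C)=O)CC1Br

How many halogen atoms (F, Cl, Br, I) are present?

1

Halogen atoms appear at heavy-atom position 14 (1×Br).
Other groups present: 1 ester, 1 hydroxyl, 1 ketone.
Halogen count: 1.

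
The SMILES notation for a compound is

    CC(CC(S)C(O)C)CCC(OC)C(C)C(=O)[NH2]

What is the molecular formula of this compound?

C13H27NO3S

Walk through each heavy atom and fill implicit hydrogens from standard valence (C 4, N 3, O 2, S 2, halogen 1):
  atom 1: C, bond orders sum to 1 (valence 4) → 3 H
  atom 2: C, bond orders sum to 3 (valence 4) → 1 H
  atom 3: C, bond orders sum to 2 (valence 4) → 2 H
  atom 4: C, bond orders sum to 3 (valence 4) → 1 H
  atom 5: S, bond orders sum to 1 (valence 2) → 1 H
  atom 6: C, bond orders sum to 3 (valence 4) → 1 H
  atom 7: O, bond orders sum to 1 (valence 2) → 1 H
  atom 8: C, bond orders sum to 1 (valence 4) → 3 H
  atom 9: C, bond orders sum to 2 (valence 4) → 2 H
  atom 10: C, bond orders sum to 2 (valence 4) → 2 H
  atom 11: C, bond orders sum to 3 (valence 4) → 1 H
  atom 12: O, bond orders sum to 2 (valence 2) → 0 H
  atom 13: C, bond orders sum to 1 (valence 4) → 3 H
  atom 14: C, bond orders sum to 3 (valence 4) → 1 H
  atom 15: C, bond orders sum to 1 (valence 4) → 3 H
  atom 16: C, bond orders sum to 4 (valence 4) → 0 H
  atom 17: O, bond orders sum to 2 (valence 2) → 0 H
  atom 18: N with explicit H count 2
Totals → C:13, H:27, N:1, O:3, S:1.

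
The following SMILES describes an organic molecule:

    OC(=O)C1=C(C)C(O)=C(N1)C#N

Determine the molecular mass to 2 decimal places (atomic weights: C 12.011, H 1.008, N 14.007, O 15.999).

166.14 g/mol

First, the molecular formula is C7H6N2O3 (counting implicit H from valence).
  C: 7 × 12.011 = 84.077
  H: 6 × 1.008 = 6.048
  N: 2 × 14.007 = 28.014
  O: 3 × 15.999 = 47.997
Sum: 7×12.011 + 6×1.008 + 2×14.007 + 3×15.999 = 166.136 → 166.14 g/mol.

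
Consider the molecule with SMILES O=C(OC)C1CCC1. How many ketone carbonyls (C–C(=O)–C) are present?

0

Scan the SMILES for the ketone motif — none present.
Groups that are present: 1 ester.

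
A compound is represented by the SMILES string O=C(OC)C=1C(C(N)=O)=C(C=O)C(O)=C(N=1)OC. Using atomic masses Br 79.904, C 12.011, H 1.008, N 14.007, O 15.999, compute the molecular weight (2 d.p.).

254.20 g/mol

First, the molecular formula is C10H10N2O6 (counting implicit H from valence).
  C: 10 × 12.011 = 120.110
  H: 10 × 1.008 = 10.080
  N: 2 × 14.007 = 28.014
  O: 6 × 15.999 = 95.994
Sum: 10×12.011 + 10×1.008 + 2×14.007 + 6×15.999 = 254.198 → 254.20 g/mol.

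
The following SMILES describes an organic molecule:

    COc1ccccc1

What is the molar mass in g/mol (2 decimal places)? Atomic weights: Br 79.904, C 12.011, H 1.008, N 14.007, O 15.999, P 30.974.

108.14 g/mol

First, the molecular formula is C7H8O (counting implicit H from valence).
  C: 7 × 12.011 = 84.077
  H: 8 × 1.008 = 8.064
  O: 1 × 15.999 = 15.999
Sum: 7×12.011 + 8×1.008 + 1×15.999 = 108.140 → 108.14 g/mol.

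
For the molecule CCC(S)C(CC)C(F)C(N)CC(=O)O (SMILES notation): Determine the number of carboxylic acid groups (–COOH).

1

The carboxylic acid motif appears at heavy-atom position 13 in the SMILES.
Other groups present: 1 primary amine, 1 thiol.
Carboxylic acid count: 1.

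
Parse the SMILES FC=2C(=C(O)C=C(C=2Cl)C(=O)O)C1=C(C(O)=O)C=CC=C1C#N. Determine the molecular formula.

Walk through each heavy atom and fill implicit hydrogens from standard valence (C 4, N 3, O 2, S 2, halogen 1):
  atom 1: F (halogen, monovalent) → 0 H
  atom 2: C, bond orders sum to 4 (valence 4) → 0 H
  atom 3: C, bond orders sum to 4 (valence 4) → 0 H
  atom 4: C, bond orders sum to 4 (valence 4) → 0 H
  atom 5: O, bond orders sum to 1 (valence 2) → 1 H
  atom 6: C, bond orders sum to 3 (valence 4) → 1 H
  atom 7: C, bond orders sum to 4 (valence 4) → 0 H
  atom 8: C, bond orders sum to 4 (valence 4) → 0 H
  atom 9: Cl (halogen, monovalent) → 0 H
  atom 10: C, bond orders sum to 4 (valence 4) → 0 H
  atom 11: O, bond orders sum to 2 (valence 2) → 0 H
  atom 12: O, bond orders sum to 1 (valence 2) → 1 H
  atom 13: C, bond orders sum to 4 (valence 4) → 0 H
  atom 14: C, bond orders sum to 4 (valence 4) → 0 H
  atom 15: C, bond orders sum to 4 (valence 4) → 0 H
  atom 16: O, bond orders sum to 1 (valence 2) → 1 H
  atom 17: O, bond orders sum to 2 (valence 2) → 0 H
  atom 18: C, bond orders sum to 3 (valence 4) → 1 H
  atom 19: C, bond orders sum to 3 (valence 4) → 1 H
  atom 20: C, bond orders sum to 3 (valence 4) → 1 H
  atom 21: C, bond orders sum to 4 (valence 4) → 0 H
  atom 22: C, bond orders sum to 4 (valence 4) → 0 H
  atom 23: N, bond orders sum to 3 (valence 3) → 0 H
Totals → C:15, H:7, Cl:1, F:1, N:1, O:5.

C15H7ClFNO5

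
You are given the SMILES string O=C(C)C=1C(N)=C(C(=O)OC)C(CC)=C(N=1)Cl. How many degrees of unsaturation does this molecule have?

Degree of unsaturation = (number of rings) + (number of π bonds).
Ring closures in the SMILES: 1.
π bonds: 5 double bonds (each 1 DoU) → 5 DoU from unsaturation.
Total DoU = 1 + 5 = 6.

6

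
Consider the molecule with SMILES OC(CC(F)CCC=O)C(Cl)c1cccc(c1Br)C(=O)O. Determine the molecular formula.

Walk through each heavy atom and fill implicit hydrogens from standard valence (C 4, N 3, O 2, S 2, halogen 1); for lowercase aromatic atoms, an aromatic c carries 1 H when it has two neighbours and 0 H with three, and aromatic n carries 0 H:
  atom 1: O, bond orders sum to 1 (valence 2) → 1 H
  atom 2: C, bond orders sum to 3 (valence 4) → 1 H
  atom 3: C, bond orders sum to 2 (valence 4) → 2 H
  atom 4: C, bond orders sum to 3 (valence 4) → 1 H
  atom 5: F (halogen, monovalent) → 0 H
  atom 6: C, bond orders sum to 2 (valence 4) → 2 H
  atom 7: C, bond orders sum to 2 (valence 4) → 2 H
  atom 8: C, bond orders sum to 3 (valence 4) → 1 H
  atom 9: O, bond orders sum to 2 (valence 2) → 0 H
  atom 10: C, bond orders sum to 3 (valence 4) → 1 H
  atom 11: Cl (halogen, monovalent) → 0 H
  atom 12: aromatic c, 3 neighbours → 0 H
  atom 13: aromatic c, 2 neighbours → 1 H
  atom 14: aromatic c, 2 neighbours → 1 H
  atom 15: aromatic c, 2 neighbours → 1 H
  atom 16: aromatic c, 3 neighbours → 0 H
  atom 17: aromatic c, 3 neighbours → 0 H
  atom 18: Br (halogen, monovalent) → 0 H
  atom 19: C, bond orders sum to 4 (valence 4) → 0 H
  atom 20: O, bond orders sum to 2 (valence 2) → 0 H
  atom 21: O, bond orders sum to 1 (valence 2) → 1 H
Totals → C:14, H:15, Br:1, Cl:1, F:1, O:4.

C14H15BrClFO4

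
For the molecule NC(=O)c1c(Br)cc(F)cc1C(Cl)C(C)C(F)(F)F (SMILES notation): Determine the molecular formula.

Walk through each heavy atom and fill implicit hydrogens from standard valence (C 4, N 3, O 2, S 2, halogen 1); for lowercase aromatic atoms, an aromatic c carries 1 H when it has two neighbours and 0 H with three, and aromatic n carries 0 H:
  atom 1: N, bond orders sum to 1 (valence 3) → 2 H
  atom 2: C, bond orders sum to 4 (valence 4) → 0 H
  atom 3: O, bond orders sum to 2 (valence 2) → 0 H
  atom 4: aromatic c, 3 neighbours → 0 H
  atom 5: aromatic c, 3 neighbours → 0 H
  atom 6: Br (halogen, monovalent) → 0 H
  atom 7: aromatic c, 2 neighbours → 1 H
  atom 8: aromatic c, 3 neighbours → 0 H
  atom 9: F (halogen, monovalent) → 0 H
  atom 10: aromatic c, 2 neighbours → 1 H
  atom 11: aromatic c, 3 neighbours → 0 H
  atom 12: C, bond orders sum to 3 (valence 4) → 1 H
  atom 13: Cl (halogen, monovalent) → 0 H
  atom 14: C, bond orders sum to 3 (valence 4) → 1 H
  atom 15: C, bond orders sum to 1 (valence 4) → 3 H
  atom 16: C, bond orders sum to 4 (valence 4) → 0 H
  atom 17: F (halogen, monovalent) → 0 H
  atom 18: F (halogen, monovalent) → 0 H
  atom 19: F (halogen, monovalent) → 0 H
Totals → C:11, H:9, Br:1, Cl:1, F:4, N:1, O:1.

C11H9BrClF4NO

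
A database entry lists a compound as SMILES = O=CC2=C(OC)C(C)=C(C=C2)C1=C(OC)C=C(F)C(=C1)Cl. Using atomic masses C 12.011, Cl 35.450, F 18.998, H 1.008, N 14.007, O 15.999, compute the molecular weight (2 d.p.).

First, the molecular formula is C16H14ClFO3 (counting implicit H from valence).
  C: 16 × 12.011 = 192.176
  Cl: 1 × 35.450 = 35.450
  F: 1 × 18.998 = 18.998
  H: 14 × 1.008 = 14.112
  O: 3 × 15.999 = 47.997
Sum: 16×12.011 + 1×35.450 + 1×18.998 + 14×1.008 + 3×15.999 = 308.733 → 308.73 g/mol.

308.73 g/mol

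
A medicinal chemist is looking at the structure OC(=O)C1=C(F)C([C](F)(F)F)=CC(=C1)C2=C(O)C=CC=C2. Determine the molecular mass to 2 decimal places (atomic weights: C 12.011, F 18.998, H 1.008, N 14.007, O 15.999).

First, the molecular formula is C14H8F4O3 (counting implicit H from valence).
  C: 14 × 12.011 = 168.154
  F: 4 × 18.998 = 75.992
  H: 8 × 1.008 = 8.064
  O: 3 × 15.999 = 47.997
Sum: 14×12.011 + 4×18.998 + 8×1.008 + 3×15.999 = 300.207 → 300.21 g/mol.

300.21 g/mol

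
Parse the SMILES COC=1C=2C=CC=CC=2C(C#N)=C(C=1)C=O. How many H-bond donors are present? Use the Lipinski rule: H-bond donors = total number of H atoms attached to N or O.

0

Donors: find every N or O and count the H atoms it carries.
  atom 2 (O): bond orders sum to 2 → 0 H
  atom 12 (N): bond orders sum to 3 → 0 H
  atom 16 (O): bond orders sum to 2 → 0 H
Lipinski HBD = 0.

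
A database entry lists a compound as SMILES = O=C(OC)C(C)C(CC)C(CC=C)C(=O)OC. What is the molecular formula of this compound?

Walk through each heavy atom and fill implicit hydrogens from standard valence (C 4, N 3, O 2, S 2, halogen 1):
  atom 1: O, bond orders sum to 2 (valence 2) → 0 H
  atom 2: C, bond orders sum to 4 (valence 4) → 0 H
  atom 3: O, bond orders sum to 2 (valence 2) → 0 H
  atom 4: C, bond orders sum to 1 (valence 4) → 3 H
  atom 5: C, bond orders sum to 3 (valence 4) → 1 H
  atom 6: C, bond orders sum to 1 (valence 4) → 3 H
  atom 7: C, bond orders sum to 3 (valence 4) → 1 H
  atom 8: C, bond orders sum to 2 (valence 4) → 2 H
  atom 9: C, bond orders sum to 1 (valence 4) → 3 H
  atom 10: C, bond orders sum to 3 (valence 4) → 1 H
  atom 11: C, bond orders sum to 2 (valence 4) → 2 H
  atom 12: C, bond orders sum to 3 (valence 4) → 1 H
  atom 13: C, bond orders sum to 2 (valence 4) → 2 H
  atom 14: C, bond orders sum to 4 (valence 4) → 0 H
  atom 15: O, bond orders sum to 2 (valence 2) → 0 H
  atom 16: O, bond orders sum to 2 (valence 2) → 0 H
  atom 17: C, bond orders sum to 1 (valence 4) → 3 H
Totals → C:13, H:22, O:4.

C13H22O4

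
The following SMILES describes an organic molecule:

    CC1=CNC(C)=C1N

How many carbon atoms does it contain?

Count every carbon token in the SMILES (each C, including those in ring-closure positions and inside branches).
Carbon count: 6.

6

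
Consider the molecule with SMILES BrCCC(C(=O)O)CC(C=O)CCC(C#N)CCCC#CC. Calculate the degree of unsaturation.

Degree of unsaturation = (number of rings) + (number of π bonds).
Ring closures in the SMILES: 0.
π bonds: 2 double bonds (each 1 DoU), 2 triple bonds (each 2 DoU) → 6 DoU from unsaturation.
Total DoU = 0 + 6 = 6.

6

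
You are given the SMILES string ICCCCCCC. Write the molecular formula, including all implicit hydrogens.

Walk through each heavy atom and fill implicit hydrogens from standard valence (C 4, N 3, O 2, S 2, halogen 1):
  atom 1: I (halogen, monovalent) → 0 H
  atom 2: C, bond orders sum to 2 (valence 4) → 2 H
  atom 3: C, bond orders sum to 2 (valence 4) → 2 H
  atom 4: C, bond orders sum to 2 (valence 4) → 2 H
  atom 5: C, bond orders sum to 2 (valence 4) → 2 H
  atom 6: C, bond orders sum to 2 (valence 4) → 2 H
  atom 7: C, bond orders sum to 2 (valence 4) → 2 H
  atom 8: C, bond orders sum to 1 (valence 4) → 3 H
Totals → C:7, H:15, I:1.

C7H15I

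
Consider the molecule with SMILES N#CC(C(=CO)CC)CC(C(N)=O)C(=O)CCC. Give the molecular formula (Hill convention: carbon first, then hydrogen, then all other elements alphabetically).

Walk through each heavy atom and fill implicit hydrogens from standard valence (C 4, N 3, O 2, S 2, halogen 1):
  atom 1: N, bond orders sum to 3 (valence 3) → 0 H
  atom 2: C, bond orders sum to 4 (valence 4) → 0 H
  atom 3: C, bond orders sum to 3 (valence 4) → 1 H
  atom 4: C, bond orders sum to 4 (valence 4) → 0 H
  atom 5: C, bond orders sum to 3 (valence 4) → 1 H
  atom 6: O, bond orders sum to 1 (valence 2) → 1 H
  atom 7: C, bond orders sum to 2 (valence 4) → 2 H
  atom 8: C, bond orders sum to 1 (valence 4) → 3 H
  atom 9: C, bond orders sum to 2 (valence 4) → 2 H
  atom 10: C, bond orders sum to 3 (valence 4) → 1 H
  atom 11: C, bond orders sum to 4 (valence 4) → 0 H
  atom 12: N, bond orders sum to 1 (valence 3) → 2 H
  atom 13: O, bond orders sum to 2 (valence 2) → 0 H
  atom 14: C, bond orders sum to 4 (valence 4) → 0 H
  atom 15: O, bond orders sum to 2 (valence 2) → 0 H
  atom 16: C, bond orders sum to 2 (valence 4) → 2 H
  atom 17: C, bond orders sum to 2 (valence 4) → 2 H
  atom 18: C, bond orders sum to 1 (valence 4) → 3 H
Totals → C:13, H:20, N:2, O:3.
In Hill order: C13H20N2O3.

C13H20N2O3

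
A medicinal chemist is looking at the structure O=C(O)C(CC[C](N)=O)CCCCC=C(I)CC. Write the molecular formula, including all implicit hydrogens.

C13H22INO3

Walk through each heavy atom and fill implicit hydrogens from standard valence (C 4, N 3, O 2, S 2, halogen 1):
  atom 1: O, bond orders sum to 2 (valence 2) → 0 H
  atom 2: C, bond orders sum to 4 (valence 4) → 0 H
  atom 3: O, bond orders sum to 1 (valence 2) → 1 H
  atom 4: C, bond orders sum to 3 (valence 4) → 1 H
  atom 5: C, bond orders sum to 2 (valence 4) → 2 H
  atom 6: C, bond orders sum to 2 (valence 4) → 2 H
  atom 7: C with explicit H count 0
  atom 8: N, bond orders sum to 1 (valence 3) → 2 H
  atom 9: O, bond orders sum to 2 (valence 2) → 0 H
  atom 10: C, bond orders sum to 2 (valence 4) → 2 H
  atom 11: C, bond orders sum to 2 (valence 4) → 2 H
  atom 12: C, bond orders sum to 2 (valence 4) → 2 H
  atom 13: C, bond orders sum to 2 (valence 4) → 2 H
  atom 14: C, bond orders sum to 3 (valence 4) → 1 H
  atom 15: C, bond orders sum to 4 (valence 4) → 0 H
  atom 16: I (halogen, monovalent) → 0 H
  atom 17: C, bond orders sum to 2 (valence 4) → 2 H
  atom 18: C, bond orders sum to 1 (valence 4) → 3 H
Totals → C:13, H:22, I:1, N:1, O:3.
In Hill order: C13H22INO3.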